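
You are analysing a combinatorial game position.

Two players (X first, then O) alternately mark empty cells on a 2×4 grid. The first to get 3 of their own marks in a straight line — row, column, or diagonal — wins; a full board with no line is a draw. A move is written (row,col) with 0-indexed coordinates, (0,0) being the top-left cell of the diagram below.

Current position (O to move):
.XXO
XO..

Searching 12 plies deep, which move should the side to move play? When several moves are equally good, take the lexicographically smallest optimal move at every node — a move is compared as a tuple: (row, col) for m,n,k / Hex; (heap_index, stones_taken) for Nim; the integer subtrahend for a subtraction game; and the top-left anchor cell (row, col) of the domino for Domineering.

O's best at [.XXO/XO..]: (0,0)

p1 O@[.XXO/XO..]: (0,0)[OXXO/XO..]+0* (1,2)[.XXO/XOO.]-1 (1,3)[.XXO/XO.O]-1
p2 X@[OXXO/XO..]: (1,2)[OXXO/XOX.]+0* (1,3)[OXXO/XO.X]+0
p3 O@[OXXO/XOX.]: (1,3)[OXXO/XOXO]+0*
p4 X@[OXXO/XOXO] terminal +0; root [.XXO/XO..] d12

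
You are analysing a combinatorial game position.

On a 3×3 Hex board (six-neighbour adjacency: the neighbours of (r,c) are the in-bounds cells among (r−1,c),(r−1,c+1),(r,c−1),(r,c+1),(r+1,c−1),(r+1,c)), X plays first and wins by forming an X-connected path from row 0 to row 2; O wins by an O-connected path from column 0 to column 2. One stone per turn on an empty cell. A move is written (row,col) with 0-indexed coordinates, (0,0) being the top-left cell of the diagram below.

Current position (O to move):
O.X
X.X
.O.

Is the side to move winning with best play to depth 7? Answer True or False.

p1 O@[O.X/X.X/.O.]: (0,1)[OOX/X.X/.O.]-1* (1,1)[O.X/XOX/.O.]-1 (2,0)[O.X/X.X/OO.]-1 (2,2)[O.X/X.X/.OO]-1
p2 X@[OOX/X.X/.O.]: (1,1)[OOX/XXX/.O.]+1* (2,0)[OOX/X.X/XO.]+1 (2,2)[OOX/X.X/.OX]+1
p3 O@[OOX/XXX/.O.]: (2,0)[OOX/XXX/OO.]-1* (2,2)[OOX/XXX/.OO]-1
p4 X@[OOX/XXX/OO.]: (2,2)[OOX/XXX/OOX]+1*
p5 O@[OOX/XXX/OOX] terminal -1; root [O.X/X.X/.O.] d7

O winning at [O.X/X.X/.O.]: False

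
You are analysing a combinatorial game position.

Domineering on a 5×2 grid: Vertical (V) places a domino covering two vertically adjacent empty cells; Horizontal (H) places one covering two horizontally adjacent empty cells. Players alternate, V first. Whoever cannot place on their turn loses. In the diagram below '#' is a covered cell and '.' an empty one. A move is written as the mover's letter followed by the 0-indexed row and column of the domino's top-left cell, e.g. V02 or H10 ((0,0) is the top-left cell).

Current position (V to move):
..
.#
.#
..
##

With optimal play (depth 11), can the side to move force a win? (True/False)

V winning at [../.#/.#/../##]: False

p1 V@[../.#/.#/../##]: V00[#./##/.#/../##]-1* V10[../##/##/../##]-1 V20[../.#/##/#./##]-1
p2 H@[#./##/.#/../##]: H30[#./##/.#/##/##]+1*
p3 V@[#./##/.#/##/##] terminal -1; root [../.#/.#/../##] d11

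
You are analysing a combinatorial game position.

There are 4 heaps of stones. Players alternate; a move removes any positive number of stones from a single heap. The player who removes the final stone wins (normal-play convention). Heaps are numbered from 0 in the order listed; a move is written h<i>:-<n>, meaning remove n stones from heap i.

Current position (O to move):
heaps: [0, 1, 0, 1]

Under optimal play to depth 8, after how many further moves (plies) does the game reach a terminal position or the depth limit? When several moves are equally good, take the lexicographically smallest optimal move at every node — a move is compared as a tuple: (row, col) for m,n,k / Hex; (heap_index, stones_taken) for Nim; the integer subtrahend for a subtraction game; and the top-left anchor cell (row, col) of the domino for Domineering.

p1 O@[(0,1,0,1)]: h1:-1[(0,0,0,1)]-1* h3:-1[(0,1,0,0)]-1
p2 X@[(0,0,0,1)]: h3:-1[(0,0,0,0)]+1*
p3 O@[(0,0,0,0)] terminal -1; root [(0,1,0,1)] d8

PV length from [(0,1,0,1)]: 2 plies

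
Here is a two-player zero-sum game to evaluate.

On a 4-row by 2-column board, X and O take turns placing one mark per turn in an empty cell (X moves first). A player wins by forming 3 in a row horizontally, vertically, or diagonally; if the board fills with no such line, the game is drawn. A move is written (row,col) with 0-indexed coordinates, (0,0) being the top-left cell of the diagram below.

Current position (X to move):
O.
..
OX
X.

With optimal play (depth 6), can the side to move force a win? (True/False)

[O./../OX/X.] X move#1: (0,1):-1/OX/../OX/X., (1,0):+0/O./X./OX/X.*, (1,1):-1/O./.X/OX/X., (3,1):-1/O./../OX/XX
[O./X./OX/X.] O move#2: (0,1):+0/OO/X./OX/X.*, (1,1):+0/O./XO/OX/X., (3,1):+0/O./X./OX/XO
[OO/X./OX/X.] X move#3: (1,1):+0/OO/XX/OX/X.*, (3,1):+0/OO/X./OX/XX
[OO/XX/OX/X.] O move#4: (3,1):+0/OO/XX/OX/XO*
[OO/XX/OX/XO] end (terminal +0, X#5); searched O./../OX/X. to 6

X winning at [O./../OX/X.]: False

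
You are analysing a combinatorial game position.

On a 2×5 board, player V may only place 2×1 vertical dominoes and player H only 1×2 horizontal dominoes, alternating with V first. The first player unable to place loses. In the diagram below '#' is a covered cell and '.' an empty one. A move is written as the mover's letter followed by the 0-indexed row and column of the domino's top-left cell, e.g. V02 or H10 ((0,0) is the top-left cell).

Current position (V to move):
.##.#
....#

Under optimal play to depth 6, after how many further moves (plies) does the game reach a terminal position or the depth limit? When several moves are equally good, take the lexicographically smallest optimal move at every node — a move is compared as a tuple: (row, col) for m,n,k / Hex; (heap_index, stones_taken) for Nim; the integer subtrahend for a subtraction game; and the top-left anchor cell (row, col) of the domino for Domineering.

PV length from [.##.#/....#]: 2 plies

ply 1, V at .##.#/....# | V00=-1→###.#/#...#*; V03=-1→.####/...##
ply 2, H at ###.#/#...# | H11=-1→###.#/###.#; H12=+1→###.#/#.###*
ply 3: ###.#/#.### is terminal -1 (V); from .##.#/....# depth 6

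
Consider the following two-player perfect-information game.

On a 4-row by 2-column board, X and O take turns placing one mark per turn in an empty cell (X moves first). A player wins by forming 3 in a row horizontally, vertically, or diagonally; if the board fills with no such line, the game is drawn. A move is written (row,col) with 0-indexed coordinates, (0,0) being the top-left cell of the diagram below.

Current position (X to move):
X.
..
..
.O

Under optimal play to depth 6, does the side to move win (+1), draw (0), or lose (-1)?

ply 1, X at X./../../.O | (0,1)=+0→XX/../../.O*; (1,0)=+0→X./X./../.O; (1,1)=+0→X./.X/../.O; (2,0)=+0→X./../X./.O; (2,1)=+0→X./../.X/.O; (3,0)=+0→X./../../XO
ply 2, O at XX/../../.O | (1,0)=+0→XX/O./../.O*; (1,1)=+0→XX/.O/../.O; (2,0)=+0→XX/../O./.O; (2,1)=+0→XX/../.O/.O; (3,0)=+0→XX/../../OO
ply 3, X at XX/O./../.O | (1,1)=+0→XX/OX/../.O*; (2,0)=+0→XX/O./X./.O; (2,1)=+0→XX/O./.X/.O; (3,0)=+0→XX/O./../XO
ply 4, O at XX/OX/../.O | (2,0)=-1→XX/OX/O./.O; (2,1)=+0→XX/OX/.O/.O*; (3,0)=-1→XX/OX/../OO
ply 5, X at XX/OX/.O/.O | (2,0)=+0→XX/OX/XO/.O*; (3,0)=+0→XX/OX/.O/XO
ply 6, O at XX/OX/XO/.O | (3,0)=+0→XX/OX/XO/OO*
ply 7: XX/OX/XO/OO is terminal +0 (X); from X./../../.O depth 6

value(X./../../.O, X) = 0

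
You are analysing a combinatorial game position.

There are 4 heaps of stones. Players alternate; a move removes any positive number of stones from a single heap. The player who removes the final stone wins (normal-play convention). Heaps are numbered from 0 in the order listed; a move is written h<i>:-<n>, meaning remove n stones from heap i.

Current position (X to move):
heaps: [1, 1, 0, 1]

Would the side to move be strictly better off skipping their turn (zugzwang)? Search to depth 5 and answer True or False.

ply 1, X at (1,1,0,1) | h0:-1=+1→(0,1,0,1)*; h1:-1=+1→(1,0,0,1); h3:-1=+1→(1,1,0,0)
ply 2, O at (0,1,0,1) | h1:-1=-1→(0,0,0,1)*; h3:-1=-1→(0,1,0,0)
ply 3, X at (0,0,0,1) | h3:-1=+1→(0,0,0,0)*
ply 4: (0,0,0,0) is terminal -1 (O); from (1,1,0,1) depth 5
pass branch (O moves first from the same position):
  | ply 1, O at (1,1,0,1) | h0:-1=+1→(0,1,0,1)*; h1:-1=+1→(1,0,0,1); h3:-1=+1→(1,1,0,0)
  | ply 2, X at (0,1,0,1) | h1:-1=-1→(0,0,0,1)*; h3:-1=-1→(0,1,0,0)
  | ply 3, O at (0,0,0,1) | h3:-1=+1→(0,0,0,0)*
  | ply 4: (0,0,0,0) is terminal -1 (X); from (1,1,0,1) depth 5
X moving scores +1; X passing scores -1

zugzwang((1,1,0,1), X) = False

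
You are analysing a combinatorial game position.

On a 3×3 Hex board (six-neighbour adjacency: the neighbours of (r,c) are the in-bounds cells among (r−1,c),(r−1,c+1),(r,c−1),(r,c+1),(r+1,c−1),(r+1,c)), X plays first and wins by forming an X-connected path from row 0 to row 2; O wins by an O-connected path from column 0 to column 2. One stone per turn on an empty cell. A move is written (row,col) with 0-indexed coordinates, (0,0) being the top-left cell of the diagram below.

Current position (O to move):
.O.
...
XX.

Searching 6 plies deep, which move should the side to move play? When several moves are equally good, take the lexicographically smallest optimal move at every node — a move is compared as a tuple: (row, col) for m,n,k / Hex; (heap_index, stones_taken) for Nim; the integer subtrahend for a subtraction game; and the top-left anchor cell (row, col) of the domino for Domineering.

O's best at [.O./.../XX.]: (0,2)

[.O./.../XX.] O move#1: (0,0):-1/OO./.../XX., (0,2):+1/.OO/.../XX.*, (1,0):-1/.O./O../XX., (1,1):+1/.O./.O./XX., (1,2):+1/.O./..O/XX., (2,2):-1/.O./.../XXO
[.OO/.../XX.] X move#2: (0,0):-1/XOO/.../XX.*, (1,0):-1/.OO/X../XX., (1,1):-1/.OO/.X./XX., (1,2):-1/.OO/..X/XX., (2,2):-1/.OO/.../XXX
[XOO/.../XX.] O move#3: (1,0):+1/XOO/O../XX.*, (1,1):-1/XOO/.O./XX., (1,2):-1/XOO/..O/XX., (2,2):-1/XOO/.../XXO
[XOO/O../XX.] end (terminal -1, X#4); searched .O./.../XX. to 6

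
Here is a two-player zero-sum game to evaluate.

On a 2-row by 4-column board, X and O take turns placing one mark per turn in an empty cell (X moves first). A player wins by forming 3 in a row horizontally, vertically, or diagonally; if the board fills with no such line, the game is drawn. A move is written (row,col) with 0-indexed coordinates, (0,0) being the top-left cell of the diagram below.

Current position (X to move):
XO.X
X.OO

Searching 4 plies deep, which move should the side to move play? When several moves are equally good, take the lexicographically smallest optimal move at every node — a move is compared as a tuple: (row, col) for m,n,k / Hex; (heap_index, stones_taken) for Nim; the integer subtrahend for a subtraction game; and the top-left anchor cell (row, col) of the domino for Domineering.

X's best at [XO.X/X.OO]: (1,1)

p1 X@[XO.X/X.OO]: (0,2)[XOXX/X.OO]-1 (1,1)[XO.X/XXOO]+0*
p2 O@[XO.X/XXOO]: (0,2)[XOOX/XXOO]+0*
p3 X@[XOOX/XXOO] terminal +0; root [XO.X/X.OO] d4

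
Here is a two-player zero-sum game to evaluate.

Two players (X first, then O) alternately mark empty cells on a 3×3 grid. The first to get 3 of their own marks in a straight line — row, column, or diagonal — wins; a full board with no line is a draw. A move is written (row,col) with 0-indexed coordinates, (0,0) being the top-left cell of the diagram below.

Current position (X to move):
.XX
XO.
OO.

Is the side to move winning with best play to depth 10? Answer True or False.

ply 1, X at .XX/XO./OO. | (0,0)=+1→XXX/XO./OO.*; (1,2)=-1→.XX/XOX/OO.; (2,2)=+1→.XX/XO./OOX
ply 2: XXX/XO./OO. is terminal -1 (O); from .XX/XO./OO. depth 10

X winning at [.XX/XO./OO.]: True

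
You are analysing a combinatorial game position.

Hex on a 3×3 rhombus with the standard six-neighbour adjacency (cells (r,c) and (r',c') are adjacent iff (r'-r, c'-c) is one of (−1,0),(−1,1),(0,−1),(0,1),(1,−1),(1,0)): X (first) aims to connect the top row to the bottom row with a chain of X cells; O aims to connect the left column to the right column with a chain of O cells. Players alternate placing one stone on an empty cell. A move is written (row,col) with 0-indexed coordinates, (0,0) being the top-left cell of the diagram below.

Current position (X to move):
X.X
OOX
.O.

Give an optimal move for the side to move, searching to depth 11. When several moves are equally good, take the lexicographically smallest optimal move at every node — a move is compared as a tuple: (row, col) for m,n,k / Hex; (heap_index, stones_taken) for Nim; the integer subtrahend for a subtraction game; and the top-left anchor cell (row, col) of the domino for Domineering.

X's best at [X.X/OOX/.O.]: (2,2)

[X.X/OOX/.O.] X move#1: (0,1):-1/XXX/OOX/.O., (2,0):-1/X.X/OOX/XO., (2,2):+1/X.X/OOX/.OX*
[X.X/OOX/.OX] end (terminal -1, O#2); searched X.X/OOX/.O. to 11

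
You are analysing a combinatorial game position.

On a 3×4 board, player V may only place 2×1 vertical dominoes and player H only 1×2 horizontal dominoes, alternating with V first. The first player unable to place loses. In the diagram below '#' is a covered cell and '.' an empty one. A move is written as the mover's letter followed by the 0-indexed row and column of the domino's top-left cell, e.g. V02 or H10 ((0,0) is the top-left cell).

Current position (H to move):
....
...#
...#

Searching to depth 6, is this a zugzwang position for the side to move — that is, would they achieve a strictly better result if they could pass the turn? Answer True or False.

zugzwang(..../...#/...#, H) = False

ply 1, H at ..../...#/...# | H00=-1→##../...#/...#; H01=-1→.##./...#/...#; H02=-1→..##/...#/...#; H10=+1→..../##.#/...#*; H11=+1→..../.###/...#; H20=-1→..../...#/##.#; H21=-1→..../...#/.###
ply 2, V at ..../##.#/...# | V02=-1→..#./####/...#*; V12=-1→..../####/..##
ply 3, H at ..#./####/...# | H00=+1→###./####/...#*; H20=+1→..#./####/##.#; H21=+1→..#./####/.###
ply 4: ###./####/...# is terminal -1 (V); from ..../...#/...# depth 6
suppose H passes — search the same position with V to move:
pass> ply 1, V at ..../...#/...# | V00=-1→#.../#..#/...#; V01=+1→.#../.#.#/...#*; V02=-1→..#./..##/...#; V10=-1→..../#..#/#..#; V11=+1→..../.#.#/.#.#; V12=-1→..../..##/..##
pass> ply 2, H at .#../.#.#/...# | H02=-1→.###/.#.#/...#*; H20=-1→.#../.#.#/##.#; H21=-1→.#../.#.#/.###
pass> ply 3, V at .###/.#.#/...# | V00=-1→####/##.#/...#; V10=-1→.###/##.#/#..#; V12=+1→.###/.###/..##*
pass> ply 4, H at .###/.###/..## | H20=-1→.###/.###/####*
pass> ply 5, V at .###/.###/#### | V00=+1→####/####/####*
pass> ply 6: ####/####/#### is terminal -1 (H); from ..../...#/...# depth 6
for H: play +1, pass -1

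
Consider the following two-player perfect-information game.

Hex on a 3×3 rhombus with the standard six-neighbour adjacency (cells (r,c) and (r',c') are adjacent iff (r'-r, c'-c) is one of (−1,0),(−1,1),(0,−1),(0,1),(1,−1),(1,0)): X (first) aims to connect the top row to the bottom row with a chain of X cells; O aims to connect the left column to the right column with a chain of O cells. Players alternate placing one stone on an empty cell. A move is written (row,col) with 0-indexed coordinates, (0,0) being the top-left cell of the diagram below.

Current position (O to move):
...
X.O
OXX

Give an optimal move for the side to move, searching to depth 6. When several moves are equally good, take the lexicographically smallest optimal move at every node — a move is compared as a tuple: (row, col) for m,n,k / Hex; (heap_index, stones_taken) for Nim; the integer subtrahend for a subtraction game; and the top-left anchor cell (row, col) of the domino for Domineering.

[.../X.O/OXX] O move#1: (0,0):-1/O../X.O/OXX, (0,1):-1/.O./X.O/OXX, (0,2):-1/..O/X.O/OXX, (1,1):+1/.../XOO/OXX*
[.../XOO/OXX] end (terminal -1, X#2); searched .../X.O/OXX to 6

O's best at [.../X.O/OXX]: (1,1)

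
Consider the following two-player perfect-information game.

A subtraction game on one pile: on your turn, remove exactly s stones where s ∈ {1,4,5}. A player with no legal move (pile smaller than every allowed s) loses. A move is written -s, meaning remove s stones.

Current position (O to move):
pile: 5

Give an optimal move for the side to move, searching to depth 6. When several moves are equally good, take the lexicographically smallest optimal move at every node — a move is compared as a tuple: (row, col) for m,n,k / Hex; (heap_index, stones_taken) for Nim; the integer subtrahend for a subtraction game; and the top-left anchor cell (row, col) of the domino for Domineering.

O's best at [5]: -5

p1 O@[5]: -1[4]-1 -4[1]-1 -5[0]+1*
p2 X@[0] terminal -1; root [5] d6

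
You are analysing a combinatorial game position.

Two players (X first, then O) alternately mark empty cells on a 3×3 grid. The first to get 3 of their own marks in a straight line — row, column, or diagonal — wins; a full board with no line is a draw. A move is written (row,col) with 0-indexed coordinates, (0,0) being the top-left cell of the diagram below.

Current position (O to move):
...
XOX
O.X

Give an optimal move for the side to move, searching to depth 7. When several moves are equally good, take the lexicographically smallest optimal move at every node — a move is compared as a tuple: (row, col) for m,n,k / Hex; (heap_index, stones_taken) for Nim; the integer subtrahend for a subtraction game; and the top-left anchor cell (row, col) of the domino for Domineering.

O's best at [.../XOX/O.X]: (0,2)

p1 O@[.../XOX/O.X]: (0,0)[O../XOX/O.X]-1 (0,1)[.O./XOX/O.X]-1 (0,2)[..O/XOX/O.X]+1* (2,1)[.../XOX/OOX]-1
p2 X@[..O/XOX/O.X] terminal -1; root [.../XOX/O.X] d7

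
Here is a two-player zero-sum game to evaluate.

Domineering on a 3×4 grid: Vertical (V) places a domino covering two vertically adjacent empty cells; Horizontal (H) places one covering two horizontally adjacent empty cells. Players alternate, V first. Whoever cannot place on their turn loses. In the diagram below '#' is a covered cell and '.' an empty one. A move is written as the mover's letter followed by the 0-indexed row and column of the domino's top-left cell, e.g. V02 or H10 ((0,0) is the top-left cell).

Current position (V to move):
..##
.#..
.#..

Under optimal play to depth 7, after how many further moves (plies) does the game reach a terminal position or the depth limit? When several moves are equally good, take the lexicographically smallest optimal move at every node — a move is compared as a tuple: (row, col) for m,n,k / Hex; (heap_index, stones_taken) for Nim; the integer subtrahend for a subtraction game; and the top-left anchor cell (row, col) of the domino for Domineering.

PV length from [..##/.#../.#..]: 3 plies

ply 1, V at ..##/.#../.#.. | V00=-1→#.##/##../.#..; V10=-1→..##/##../##..; V12=+1→..##/.##./.##.*; V13=+1→..##/.#.#/.#.#
ply 2, H at ..##/.##./.##. | H00=-1→####/.##./.##.*
ply 3, V at ####/.##./.##. | V10=+1→####/###./###.*; V13=+1→####/.###/.###
ply 4: ####/###./###. is terminal -1 (H); from ..##/.#../.#.. depth 7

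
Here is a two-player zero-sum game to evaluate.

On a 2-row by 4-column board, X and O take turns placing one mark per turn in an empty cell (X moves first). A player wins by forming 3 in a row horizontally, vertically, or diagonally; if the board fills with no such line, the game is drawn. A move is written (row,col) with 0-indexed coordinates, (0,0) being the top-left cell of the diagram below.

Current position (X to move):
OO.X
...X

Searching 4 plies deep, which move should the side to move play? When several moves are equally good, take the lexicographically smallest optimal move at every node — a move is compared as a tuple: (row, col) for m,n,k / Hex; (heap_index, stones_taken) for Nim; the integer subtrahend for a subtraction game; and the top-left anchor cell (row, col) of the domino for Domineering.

ply 1, X at OO.X/...X | (0,2)=+0→OOXX/...X*; (1,0)=-1→OO.X/X..X; (1,1)=-1→OO.X/.X.X; (1,2)=-1→OO.X/..XX
ply 2, O at OOXX/...X | (1,0)=+0→OOXX/O..X*; (1,1)=+0→OOXX/.O.X; (1,2)=+0→OOXX/..OX
ply 3, X at OOXX/O..X | (1,1)=+0→OOXX/OX.X*; (1,2)=+0→OOXX/O.XX
ply 4, O at OOXX/OX.X | (1,2)=+0→OOXX/OXOX*
ply 5: OOXX/OXOX is terminal +0 (X); from OO.X/...X depth 4

X's best at [OO.X/...X]: (0,2)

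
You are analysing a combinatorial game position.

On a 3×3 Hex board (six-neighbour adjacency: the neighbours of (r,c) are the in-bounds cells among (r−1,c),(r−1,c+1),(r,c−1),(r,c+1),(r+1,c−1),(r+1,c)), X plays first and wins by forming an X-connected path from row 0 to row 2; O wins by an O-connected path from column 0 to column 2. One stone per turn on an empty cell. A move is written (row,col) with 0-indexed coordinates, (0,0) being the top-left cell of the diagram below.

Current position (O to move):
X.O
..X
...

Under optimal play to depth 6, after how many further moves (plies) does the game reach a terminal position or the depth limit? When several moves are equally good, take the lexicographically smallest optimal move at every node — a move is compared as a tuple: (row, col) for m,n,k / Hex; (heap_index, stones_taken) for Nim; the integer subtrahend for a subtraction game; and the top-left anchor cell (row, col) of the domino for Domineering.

p1 O@[X.O/..X/...]: (0,1)[XOO/..X/...]-1 (1,0)[X.O/O.X/...]+1* (1,1)[X.O/.OX/...]+1 (2,0)[X.O/..X/O..]-1 (2,1)[X.O/..X/.O.]-1 (2,2)[X.O/..X/..O]-1
p2 X@[X.O/O.X/...]: (0,1)[XXO/O.X/...]-1* (1,1)[X.O/OXX/...]-1 (2,0)[X.O/O.X/X..]-1 (2,1)[X.O/O.X/.X.]-1 (2,2)[X.O/O.X/..X]-1
p3 O@[XXO/O.X/...]: (1,1)[XXO/OOX/...]+1* (2,0)[XXO/O.X/O..]-1 (2,1)[XXO/O.X/.O.]-1 (2,2)[XXO/O.X/..O]-1
p4 X@[XXO/OOX/...] terminal -1; root [X.O/..X/...] d6

PV length from [X.O/..X/...]: 3 plies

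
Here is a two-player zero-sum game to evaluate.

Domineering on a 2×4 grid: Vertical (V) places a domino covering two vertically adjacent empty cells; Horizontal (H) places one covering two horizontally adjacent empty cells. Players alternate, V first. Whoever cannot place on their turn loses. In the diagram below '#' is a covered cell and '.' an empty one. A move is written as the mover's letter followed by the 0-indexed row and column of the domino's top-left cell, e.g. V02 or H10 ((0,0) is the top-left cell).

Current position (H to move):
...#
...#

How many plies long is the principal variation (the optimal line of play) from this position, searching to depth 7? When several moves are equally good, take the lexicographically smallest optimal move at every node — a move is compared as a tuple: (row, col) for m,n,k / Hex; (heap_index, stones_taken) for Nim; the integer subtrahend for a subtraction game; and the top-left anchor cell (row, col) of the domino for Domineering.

[...#/...#] H move#1: H00:+1/##.#/...#*, H01:+1/.###/...#, H10:+1/...#/##.#, H11:+1/...#/.###
[##.#/...#] V move#2: V02:-1/####/..##*
[####/..##] H move#3: H10:+1/####/####*
[####/####] end (terminal -1, V#4); searched ...#/...# to 7

PV length from [...#/...#]: 3 plies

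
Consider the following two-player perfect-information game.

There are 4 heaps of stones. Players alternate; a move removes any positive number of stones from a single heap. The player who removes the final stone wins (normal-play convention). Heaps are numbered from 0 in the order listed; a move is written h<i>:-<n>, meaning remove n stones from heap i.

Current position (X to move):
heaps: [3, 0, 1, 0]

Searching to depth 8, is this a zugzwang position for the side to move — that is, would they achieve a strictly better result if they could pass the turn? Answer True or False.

ply 1, X at (3,0,1,0) | h0:-1=-1→(2,0,1,0); h0:-2=+1→(1,0,1,0)*; h0:-3=-1→(0,0,1,0); h2:-1=-1→(3,0,0,0)
ply 2, O at (1,0,1,0) | h0:-1=-1→(0,0,1,0)*; h2:-1=-1→(1,0,0,0)
ply 3, X at (0,0,1,0) | h2:-1=+1→(0,0,0,0)*
ply 4: (0,0,0,0) is terminal -1 (O); from (3,0,1,0) depth 8
pass branch (O moves first from the same position):
  | ply 1, O at (3,0,1,0) | h0:-1=-1→(2,0,1,0); h0:-2=+1→(1,0,1,0)*; h0:-3=-1→(0,0,1,0); h2:-1=-1→(3,0,0,0)
  | ply 2, X at (1,0,1,0) | h0:-1=-1→(0,0,1,0)*; h2:-1=-1→(1,0,0,0)
  | ply 3, O at (0,0,1,0) | h2:-1=+1→(0,0,0,0)*
  | ply 4: (0,0,0,0) is terminal -1 (X); from (3,0,1,0) depth 8
X moving scores +1; X passing scores -1

zugzwang((3,0,1,0), X) = False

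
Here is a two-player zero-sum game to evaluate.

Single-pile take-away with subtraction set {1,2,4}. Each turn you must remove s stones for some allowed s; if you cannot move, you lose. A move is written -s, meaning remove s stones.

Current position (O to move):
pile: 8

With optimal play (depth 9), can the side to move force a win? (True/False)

ply 1, O at 8 | -1=-1→7; -2=+1→6*; -4=-1→4
ply 2, X at 6 | -1=-1→5*; -2=-1→4; -4=-1→2
ply 3, O at 5 | -1=-1→4; -2=+1→3*; -4=-1→1
ply 4, X at 3 | -1=-1→2*; -2=-1→1
ply 5, O at 2 | -1=-1→1; -2=+1→0*
ply 6: 0 is terminal -1 (X); from 8 depth 9

O winning at [8]: True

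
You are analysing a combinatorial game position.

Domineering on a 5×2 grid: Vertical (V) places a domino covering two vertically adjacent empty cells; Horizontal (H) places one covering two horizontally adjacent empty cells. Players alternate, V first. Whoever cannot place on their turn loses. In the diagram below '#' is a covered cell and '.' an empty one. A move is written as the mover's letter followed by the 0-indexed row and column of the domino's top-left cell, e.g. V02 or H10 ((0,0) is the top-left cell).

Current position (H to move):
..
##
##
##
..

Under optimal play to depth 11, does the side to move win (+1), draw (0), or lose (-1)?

[../##/##/##/..] H move#1: H00:+1/##/##/##/##/..*, H40:+1/../##/##/##/##
[##/##/##/##/..] end (terminal -1, V#2); searched ../##/##/##/.. to 11

value(../##/##/##/.., H) = +1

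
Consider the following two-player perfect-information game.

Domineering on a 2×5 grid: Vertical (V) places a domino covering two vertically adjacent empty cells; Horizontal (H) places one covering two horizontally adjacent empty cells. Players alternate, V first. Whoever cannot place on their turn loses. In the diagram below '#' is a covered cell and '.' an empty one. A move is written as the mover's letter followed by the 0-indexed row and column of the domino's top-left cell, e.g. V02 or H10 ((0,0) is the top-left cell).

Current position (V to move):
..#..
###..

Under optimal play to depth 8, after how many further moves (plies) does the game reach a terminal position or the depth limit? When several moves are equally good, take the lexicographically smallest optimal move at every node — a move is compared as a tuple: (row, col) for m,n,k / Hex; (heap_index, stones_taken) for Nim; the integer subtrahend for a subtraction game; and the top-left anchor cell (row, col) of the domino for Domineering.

[..#../###..] V move#1: V03:+1/..##./####.*, V04:+1/..#.#/###.#
[..##./####.] H move#2: H00:-1/####./####.*
[####./####.] V move#3: V04:+1/#####/#####*
[#####/#####] end (terminal -1, H#4); searched ..#../###.. to 8

PV length from [..#../###..]: 3 plies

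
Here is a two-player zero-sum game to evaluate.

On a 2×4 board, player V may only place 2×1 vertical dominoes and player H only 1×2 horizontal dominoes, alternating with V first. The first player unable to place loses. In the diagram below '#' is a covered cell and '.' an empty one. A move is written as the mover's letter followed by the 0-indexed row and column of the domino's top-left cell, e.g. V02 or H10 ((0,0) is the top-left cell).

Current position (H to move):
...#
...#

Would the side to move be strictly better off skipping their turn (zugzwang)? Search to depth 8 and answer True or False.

p1 H@[...#/...#]: H00[##.#/...#]+1* H01[.###/...#]+1 H10[...#/##.#]+1 H11[...#/.###]+1
p2 V@[##.#/...#]: V02[####/..##]-1*
p3 H@[####/..##]: H10[####/####]+1*
p4 V@[####/####] terminal -1; root [...#/...#] d8
if H skipped the turn, V would face:
~ p1 V@[...#/...#]: V00[#..#/#..#]-1 V01[.#.#/.#.#]+1* V02[..##/..##]-1
~ p2 H@[.#.#/.#.#] terminal -1; root [...#/...#] d8
compare (H): move=+1 vs pass=-1

zugzwang(...#/...#, H) = False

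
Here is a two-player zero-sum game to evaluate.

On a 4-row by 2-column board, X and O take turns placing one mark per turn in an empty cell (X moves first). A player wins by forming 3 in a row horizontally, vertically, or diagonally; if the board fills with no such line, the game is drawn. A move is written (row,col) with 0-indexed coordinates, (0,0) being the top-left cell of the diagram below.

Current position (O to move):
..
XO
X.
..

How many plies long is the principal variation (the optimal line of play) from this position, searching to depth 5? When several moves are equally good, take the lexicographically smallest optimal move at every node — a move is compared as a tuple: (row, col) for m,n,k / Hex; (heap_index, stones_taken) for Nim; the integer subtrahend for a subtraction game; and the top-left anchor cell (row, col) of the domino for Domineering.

ply 1, O at ../XO/X./.. | (0,0)=-1→O./XO/X./..*; (0,1)=-1→.O/XO/X./..; (2,1)=-1→../XO/XO/..; (3,0)=-1→../XO/X./O.; (3,1)=-1→../XO/X./.O
ply 2, X at O./XO/X./.. | (0,1)=+0→OX/XO/X./..; (2,1)=+0→O./XO/XX/..; (3,0)=+1→O./XO/X./X.*; (3,1)=+0→O./XO/X./.X
ply 3: O./XO/X./X. is terminal -1 (O); from ../XO/X./.. depth 5

PV length from [../XO/X./..]: 2 plies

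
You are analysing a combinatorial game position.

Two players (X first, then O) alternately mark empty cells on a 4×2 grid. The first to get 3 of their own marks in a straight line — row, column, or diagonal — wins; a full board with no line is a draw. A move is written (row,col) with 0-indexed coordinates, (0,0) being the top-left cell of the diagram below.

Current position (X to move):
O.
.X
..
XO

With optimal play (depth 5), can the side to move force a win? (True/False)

ply 1, X at O./.X/../XO | (0,1)=+0→OX/.X/../XO*; (1,0)=+0→O./XX/../XO; (2,0)=+0→O./.X/X./XO; (2,1)=+0→O./.X/.X/XO
ply 2, O at OX/.X/../XO | (1,0)=-1→OX/OX/../XO; (2,0)=-1→OX/.X/O./XO; (2,1)=+0→OX/.X/.O/XO*
ply 3, X at OX/.X/.O/XO | (1,0)=+0→OX/XX/.O/XO*; (2,0)=+0→OX/.X/XO/XO
ply 4, O at OX/XX/.O/XO | (2,0)=+0→OX/XX/OO/XO*
ply 5: OX/XX/OO/XO is terminal +0 (X); from O./.X/../XO depth 5

X winning at [O./.X/../XO]: False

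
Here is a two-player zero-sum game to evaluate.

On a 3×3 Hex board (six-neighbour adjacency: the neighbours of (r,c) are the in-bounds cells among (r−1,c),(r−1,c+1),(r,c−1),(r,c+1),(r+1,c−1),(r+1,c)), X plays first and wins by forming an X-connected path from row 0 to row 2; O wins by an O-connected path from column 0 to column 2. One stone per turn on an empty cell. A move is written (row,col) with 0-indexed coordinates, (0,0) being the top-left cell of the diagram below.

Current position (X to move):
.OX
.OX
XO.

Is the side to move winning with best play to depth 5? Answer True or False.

ply 1, X at .OX/.OX/XO. | (0,0)=+1→XOX/.OX/XO.*; (1,0)=+1→.OX/XOX/XO.; (2,2)=+1→.OX/.OX/XOX
ply 2, O at XOX/.OX/XO. | (1,0)=-1→XOX/OOX/XO.*; (2,2)=-1→XOX/.OX/XOO
ply 3, X at XOX/OOX/XO. | (2,2)=+1→XOX/OOX/XOX*
ply 4: XOX/OOX/XOX is terminal -1 (O); from .OX/.OX/XO. depth 5

X winning at [.OX/.OX/XO.]: True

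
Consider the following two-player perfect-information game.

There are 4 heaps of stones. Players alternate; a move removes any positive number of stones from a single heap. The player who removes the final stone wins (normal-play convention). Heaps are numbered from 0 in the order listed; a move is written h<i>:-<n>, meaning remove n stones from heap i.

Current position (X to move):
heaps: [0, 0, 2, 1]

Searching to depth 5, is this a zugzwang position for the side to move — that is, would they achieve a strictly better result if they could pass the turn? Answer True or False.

zugzwang((0,0,2,1), X) = False

ply 1, X at (0,0,2,1) | h2:-1=+1→(0,0,1,1)*; h2:-2=-1→(0,0,0,1); h3:-1=-1→(0,0,2,0)
ply 2, O at (0,0,1,1) | h2:-1=-1→(0,0,0,1)*; h3:-1=-1→(0,0,1,0)
ply 3, X at (0,0,0,1) | h3:-1=+1→(0,0,0,0)*
ply 4: (0,0,0,0) is terminal -1 (O); from (0,0,2,1) depth 5
if X skipped the turn, O would face:
~ ply 1, O at (0,0,2,1) | h2:-1=+1→(0,0,1,1)*; h2:-2=-1→(0,0,0,1); h3:-1=-1→(0,0,2,0)
~ ply 2, X at (0,0,1,1) | h2:-1=-1→(0,0,0,1)*; h3:-1=-1→(0,0,1,0)
~ ply 3, O at (0,0,0,1) | h3:-1=+1→(0,0,0,0)*
~ ply 4: (0,0,0,0) is terminal -1 (X); from (0,0,2,1) depth 5
compare (X): move=+1 vs pass=-1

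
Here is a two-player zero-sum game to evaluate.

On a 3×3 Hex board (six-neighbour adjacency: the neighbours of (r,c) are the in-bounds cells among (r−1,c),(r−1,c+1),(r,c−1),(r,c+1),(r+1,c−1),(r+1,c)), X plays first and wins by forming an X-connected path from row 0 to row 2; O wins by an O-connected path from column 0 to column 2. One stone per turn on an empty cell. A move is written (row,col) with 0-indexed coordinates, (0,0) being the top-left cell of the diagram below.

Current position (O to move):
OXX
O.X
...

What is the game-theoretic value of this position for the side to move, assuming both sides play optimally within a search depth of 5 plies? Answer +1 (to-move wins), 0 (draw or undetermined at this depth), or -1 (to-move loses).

value(OXX/O.X/..., O) = -1

ply 1, O at OXX/O.X/... | (1,1)=-1→OXX/OOX/...*; (2,0)=-1→OXX/O.X/O..; (2,1)=-1→OXX/O.X/.O.; (2,2)=-1→OXX/O.X/..O
ply 2, X at OXX/OOX/... | (2,0)=+1→OXX/OOX/X..*; (2,1)=+1→OXX/OOX/.X.; (2,2)=+1→OXX/OOX/..X
ply 3, O at OXX/OOX/X.. | (2,1)=-1→OXX/OOX/XO.*; (2,2)=-1→OXX/OOX/X.O
ply 4, X at OXX/OOX/XO. | (2,2)=+1→OXX/OOX/XOX*
ply 5: OXX/OOX/XOX is terminal -1 (O); from OXX/O.X/... depth 5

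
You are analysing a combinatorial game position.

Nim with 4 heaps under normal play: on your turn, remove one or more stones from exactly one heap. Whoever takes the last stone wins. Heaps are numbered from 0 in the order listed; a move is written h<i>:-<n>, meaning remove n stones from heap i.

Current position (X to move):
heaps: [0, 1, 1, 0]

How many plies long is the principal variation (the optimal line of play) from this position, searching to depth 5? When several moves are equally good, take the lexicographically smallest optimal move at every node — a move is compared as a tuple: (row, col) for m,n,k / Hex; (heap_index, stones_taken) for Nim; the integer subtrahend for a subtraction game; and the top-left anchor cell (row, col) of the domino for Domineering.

PV length from [(0,1,1,0)]: 2 plies

p1 X@[(0,1,1,0)]: h1:-1[(0,0,1,0)]-1* h2:-1[(0,1,0,0)]-1
p2 O@[(0,0,1,0)]: h2:-1[(0,0,0,0)]+1*
p3 X@[(0,0,0,0)] terminal -1; root [(0,1,1,0)] d5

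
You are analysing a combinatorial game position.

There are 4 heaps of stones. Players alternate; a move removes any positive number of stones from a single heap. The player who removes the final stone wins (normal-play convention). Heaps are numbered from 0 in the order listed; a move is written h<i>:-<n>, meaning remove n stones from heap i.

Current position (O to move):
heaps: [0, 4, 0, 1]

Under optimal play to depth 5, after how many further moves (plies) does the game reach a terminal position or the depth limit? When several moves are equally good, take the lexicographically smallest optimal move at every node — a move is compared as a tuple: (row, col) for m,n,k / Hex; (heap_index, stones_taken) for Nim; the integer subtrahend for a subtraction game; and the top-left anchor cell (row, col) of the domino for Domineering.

PV length from [(0,4,0,1)]: 3 plies

p1 O@[(0,4,0,1)]: h1:-1[(0,3,0,1)]-1 h1:-2[(0,2,0,1)]-1 h1:-3[(0,1,0,1)]+1* h1:-4[(0,0,0,1)]-1 h3:-1[(0,4,0,0)]-1
p2 X@[(0,1,0,1)]: h1:-1[(0,0,0,1)]-1* h3:-1[(0,1,0,0)]-1
p3 O@[(0,0,0,1)]: h3:-1[(0,0,0,0)]+1*
p4 X@[(0,0,0,0)] terminal -1; root [(0,4,0,1)] d5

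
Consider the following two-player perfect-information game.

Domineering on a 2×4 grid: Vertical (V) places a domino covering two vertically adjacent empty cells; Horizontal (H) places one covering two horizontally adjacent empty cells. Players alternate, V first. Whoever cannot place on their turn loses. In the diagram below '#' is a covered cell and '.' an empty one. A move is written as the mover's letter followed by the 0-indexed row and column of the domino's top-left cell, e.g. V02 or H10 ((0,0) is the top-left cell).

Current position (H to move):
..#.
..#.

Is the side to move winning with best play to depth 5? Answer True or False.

H winning at [..#./..#.]: True

p1 H@[..#./..#.]: H00[###./..#.]+1* H10[..#./###.]+1
p2 V@[###./..#.]: V03[####/..##]-1*
p3 H@[####/..##]: H10[####/####]+1*
p4 V@[####/####] terminal -1; root [..#./..#.] d5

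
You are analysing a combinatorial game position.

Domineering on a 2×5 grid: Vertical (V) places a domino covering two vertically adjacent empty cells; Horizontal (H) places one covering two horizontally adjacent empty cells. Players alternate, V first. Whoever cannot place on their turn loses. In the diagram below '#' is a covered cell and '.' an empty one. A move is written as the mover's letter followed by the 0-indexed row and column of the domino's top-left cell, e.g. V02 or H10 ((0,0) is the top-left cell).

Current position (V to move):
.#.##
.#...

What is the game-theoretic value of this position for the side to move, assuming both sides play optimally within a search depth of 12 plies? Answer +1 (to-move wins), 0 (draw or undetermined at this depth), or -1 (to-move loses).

ply 1, V at .#.##/.#... | V00=-1→##.##/##...; V02=+1→.####/.##..*
ply 2, H at .####/.##.. | H13=-1→.####/.####*
ply 3, V at .####/.#### | V00=+1→#####/#####*
ply 4: #####/##### is terminal -1 (H); from .#.##/.#... depth 12

value(.#.##/.#..., V) = +1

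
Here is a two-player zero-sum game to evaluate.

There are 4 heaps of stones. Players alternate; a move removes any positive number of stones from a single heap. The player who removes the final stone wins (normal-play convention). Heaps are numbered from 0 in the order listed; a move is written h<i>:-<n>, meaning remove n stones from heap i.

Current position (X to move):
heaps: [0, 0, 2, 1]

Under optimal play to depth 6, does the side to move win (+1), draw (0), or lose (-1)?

[(0,0,2,1)] X move#1: h2:-1:+1/(0,0,1,1)*, h2:-2:-1/(0,0,0,1), h3:-1:-1/(0,0,2,0)
[(0,0,1,1)] O move#2: h2:-1:-1/(0,0,0,1)*, h3:-1:-1/(0,0,1,0)
[(0,0,0,1)] X move#3: h3:-1:+1/(0,0,0,0)*
[(0,0,0,0)] end (terminal -1, O#4); searched (0,0,2,1) to 6

value((0,0,2,1), X) = +1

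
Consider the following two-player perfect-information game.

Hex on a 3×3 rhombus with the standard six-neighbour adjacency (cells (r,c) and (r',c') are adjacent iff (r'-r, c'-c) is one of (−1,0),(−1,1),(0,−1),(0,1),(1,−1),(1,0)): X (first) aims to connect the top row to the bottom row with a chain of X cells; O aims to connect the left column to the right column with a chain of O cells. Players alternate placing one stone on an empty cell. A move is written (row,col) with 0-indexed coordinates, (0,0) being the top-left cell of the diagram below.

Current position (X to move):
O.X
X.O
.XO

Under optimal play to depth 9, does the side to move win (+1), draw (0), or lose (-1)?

value(O.X/X.O/.XO, X) = +1

[O.X/X.O/.XO] X move#1: (0,1):+1/OXX/X.O/.XO*, (1,1):+1/O.X/XXO/.XO, (2,0):+1/O.X/X.O/XXO
[OXX/X.O/.XO] O move#2: (1,1):-1/OXX/XOO/.XO*, (2,0):-1/OXX/X.O/OXO
[OXX/XOO/.XO] X move#3: (2,0):+1/OXX/XOO/XXO*
[OXX/XOO/XXO] end (terminal -1, O#4); searched O.X/X.O/.XO to 9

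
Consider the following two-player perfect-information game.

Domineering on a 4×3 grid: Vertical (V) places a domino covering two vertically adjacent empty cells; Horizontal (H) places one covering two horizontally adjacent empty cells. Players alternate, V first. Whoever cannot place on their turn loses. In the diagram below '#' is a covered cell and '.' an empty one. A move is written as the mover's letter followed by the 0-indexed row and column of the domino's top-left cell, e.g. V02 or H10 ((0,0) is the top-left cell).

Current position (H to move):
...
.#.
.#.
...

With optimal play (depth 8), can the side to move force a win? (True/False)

[.../.#./.#./...] H move#1: H00:-1/##./.#./.#./...*, H01:-1/.##/.#./.#./..., H30:-1/.../.#./.#./##., H31:-1/.../.#./.#./.##
[##./.#./.#./...] V move#2: V02:+1/###/.##/.#./...*, V10:+1/##./##./##./..., V12:+1/##./.##/.##/..., V20:+1/##./.#./##./#.., V22:+1/##./.#./.##/..#
[###/.##/.#./...] H move#3: H30:-1/###/.##/.#./##.*, H31:-1/###/.##/.#./.##
[###/.##/.#./##.] V move#4: V10:+1/###/###/##./##.*, V22:+1/###/.##/.##/###
[###/###/##./##.] end (terminal -1, H#5); searched .../.#./.#./... to 8

H winning at [.../.#./.#./...]: False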